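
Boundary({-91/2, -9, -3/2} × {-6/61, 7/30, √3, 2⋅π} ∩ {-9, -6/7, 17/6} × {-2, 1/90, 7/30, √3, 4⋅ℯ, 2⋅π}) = {-9} × {7/30, √3, 2⋅π}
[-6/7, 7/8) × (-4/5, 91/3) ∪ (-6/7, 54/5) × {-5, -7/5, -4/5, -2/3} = ([-6/7, 7/8) × (-4/5, 91/3)) ∪ ((-6/7, 54/5) × {-5, -7/5, -4/5, -2/3})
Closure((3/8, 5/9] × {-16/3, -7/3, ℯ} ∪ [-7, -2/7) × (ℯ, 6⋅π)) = ([3/8, 5/9] × {-16/3, -7/3, ℯ}) ∪ ({-7, -2/7} × [ℯ, 6⋅π]) ∪ ([-7, -2/7] × {ℯ, 6⋅π}) ∪ ([-7, -2/7) × (ℯ, 6⋅π))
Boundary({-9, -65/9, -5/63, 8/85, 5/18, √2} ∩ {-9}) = {-9}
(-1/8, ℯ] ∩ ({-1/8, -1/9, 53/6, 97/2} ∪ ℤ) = {-1/9} ∪ {0, 1, 2}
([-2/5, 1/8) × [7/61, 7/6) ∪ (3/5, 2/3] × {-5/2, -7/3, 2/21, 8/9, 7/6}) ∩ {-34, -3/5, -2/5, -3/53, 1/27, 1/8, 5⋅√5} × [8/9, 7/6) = {-2/5, -3/53, 1/27} × [8/9, 7/6)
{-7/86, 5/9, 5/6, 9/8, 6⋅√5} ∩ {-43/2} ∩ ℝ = ∅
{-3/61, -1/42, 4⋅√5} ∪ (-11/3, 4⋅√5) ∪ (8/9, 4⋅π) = (-11/3, 4⋅π)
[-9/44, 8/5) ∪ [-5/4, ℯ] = [-5/4, ℯ]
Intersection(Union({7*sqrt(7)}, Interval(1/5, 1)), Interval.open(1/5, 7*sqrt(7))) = Interval.Lopen(1/5, 1)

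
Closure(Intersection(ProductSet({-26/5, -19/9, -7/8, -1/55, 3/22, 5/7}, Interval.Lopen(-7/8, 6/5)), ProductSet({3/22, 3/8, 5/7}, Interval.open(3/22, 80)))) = ProductSet({3/22, 5/7}, Interval(3/22, 6/5))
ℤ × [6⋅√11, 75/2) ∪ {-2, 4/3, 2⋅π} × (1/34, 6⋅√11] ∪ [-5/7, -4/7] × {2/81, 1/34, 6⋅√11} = (ℤ × [6⋅√11, 75/2)) ∪ ([-5/7, -4/7] × {2/81, 1/34, 6⋅√11}) ∪ ({-2, 4/3, 2⋅π} × (1/34, 6⋅√11])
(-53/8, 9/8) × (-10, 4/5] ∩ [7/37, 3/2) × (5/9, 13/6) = [7/37, 9/8) × (5/9, 4/5]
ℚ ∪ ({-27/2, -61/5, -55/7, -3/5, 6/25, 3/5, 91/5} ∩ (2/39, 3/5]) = ℚ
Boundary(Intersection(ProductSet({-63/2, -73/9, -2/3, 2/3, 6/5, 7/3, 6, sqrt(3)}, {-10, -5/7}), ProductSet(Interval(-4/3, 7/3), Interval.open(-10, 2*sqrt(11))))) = ProductSet({-2/3, 2/3, 6/5, 7/3, sqrt(3)}, {-5/7})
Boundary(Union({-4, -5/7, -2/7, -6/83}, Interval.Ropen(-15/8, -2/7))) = {-4, -15/8, -2/7, -6/83}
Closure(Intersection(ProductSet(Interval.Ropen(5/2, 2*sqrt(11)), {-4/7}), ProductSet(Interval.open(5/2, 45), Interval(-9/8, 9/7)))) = ProductSet(Interval(5/2, 2*sqrt(11)), {-4/7})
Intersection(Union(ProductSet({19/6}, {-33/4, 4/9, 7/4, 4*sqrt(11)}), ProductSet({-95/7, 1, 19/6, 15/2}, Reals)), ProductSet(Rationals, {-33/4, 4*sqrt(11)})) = ProductSet({-95/7, 1, 19/6, 15/2}, {-33/4, 4*sqrt(11)})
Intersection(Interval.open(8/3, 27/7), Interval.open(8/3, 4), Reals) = Interval.open(8/3, 27/7)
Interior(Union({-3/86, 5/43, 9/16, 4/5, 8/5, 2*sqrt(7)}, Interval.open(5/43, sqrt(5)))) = Interval.open(5/43, sqrt(5))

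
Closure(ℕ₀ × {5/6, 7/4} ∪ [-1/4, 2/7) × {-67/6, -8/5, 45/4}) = (ℕ₀ × {5/6, 7/4}) ∪ ([-1/4, 2/7] × {-67/6, -8/5, 45/4})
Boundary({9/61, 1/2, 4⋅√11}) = {9/61, 1/2, 4⋅√11}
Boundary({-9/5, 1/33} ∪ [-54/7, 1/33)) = {-54/7, 1/33}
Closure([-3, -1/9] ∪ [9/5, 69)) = [-3, -1/9] ∪ [9/5, 69]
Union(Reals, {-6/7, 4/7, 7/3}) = Reals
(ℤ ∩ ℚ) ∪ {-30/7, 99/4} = ℤ ∪ {-30/7, 99/4}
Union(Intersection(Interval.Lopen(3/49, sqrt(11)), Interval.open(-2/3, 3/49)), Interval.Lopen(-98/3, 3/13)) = Interval.Lopen(-98/3, 3/13)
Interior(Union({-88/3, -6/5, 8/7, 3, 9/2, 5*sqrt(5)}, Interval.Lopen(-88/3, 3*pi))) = Interval.open(-88/3, 3*pi)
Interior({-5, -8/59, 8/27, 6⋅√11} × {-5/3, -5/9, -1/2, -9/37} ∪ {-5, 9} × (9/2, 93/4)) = ∅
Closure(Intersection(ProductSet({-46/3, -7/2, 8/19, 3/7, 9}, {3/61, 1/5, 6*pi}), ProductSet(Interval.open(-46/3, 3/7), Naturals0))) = EmptySet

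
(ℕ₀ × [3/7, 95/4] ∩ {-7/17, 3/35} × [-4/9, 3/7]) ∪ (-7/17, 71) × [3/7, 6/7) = (-7/17, 71) × [3/7, 6/7)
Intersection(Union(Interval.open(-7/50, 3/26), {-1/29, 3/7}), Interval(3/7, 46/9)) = {3/7}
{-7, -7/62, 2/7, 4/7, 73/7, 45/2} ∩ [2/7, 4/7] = {2/7, 4/7}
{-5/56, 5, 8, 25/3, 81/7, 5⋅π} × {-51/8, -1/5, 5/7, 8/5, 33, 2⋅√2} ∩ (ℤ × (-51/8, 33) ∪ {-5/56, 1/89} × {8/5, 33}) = ({-5/56} × {8/5, 33}) ∪ ({5, 8} × {-1/5, 5/7, 8/5, 2⋅√2})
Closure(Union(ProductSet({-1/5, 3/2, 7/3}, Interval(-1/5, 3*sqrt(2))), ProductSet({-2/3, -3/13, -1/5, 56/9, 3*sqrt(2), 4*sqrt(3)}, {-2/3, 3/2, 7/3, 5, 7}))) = Union(ProductSet({-1/5, 3/2, 7/3}, Interval(-1/5, 3*sqrt(2))), ProductSet({-2/3, -3/13, -1/5, 56/9, 3*sqrt(2), 4*sqrt(3)}, {-2/3, 3/2, 7/3, 5, 7}))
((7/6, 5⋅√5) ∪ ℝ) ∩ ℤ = ℤ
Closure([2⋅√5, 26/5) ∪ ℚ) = ℚ ∪ (-∞, ∞)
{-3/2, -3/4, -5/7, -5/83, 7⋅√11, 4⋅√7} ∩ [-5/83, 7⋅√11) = {-5/83, 4⋅√7}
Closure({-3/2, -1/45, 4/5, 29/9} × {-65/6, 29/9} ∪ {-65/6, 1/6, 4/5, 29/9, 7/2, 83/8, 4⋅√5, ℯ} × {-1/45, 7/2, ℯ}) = ({-3/2, -1/45, 4/5, 29/9} × {-65/6, 29/9}) ∪ ({-65/6, 1/6, 4/5, 29/9, 7/2, 83/8, 4⋅√5, ℯ} × {-1/45, 7/2, ℯ})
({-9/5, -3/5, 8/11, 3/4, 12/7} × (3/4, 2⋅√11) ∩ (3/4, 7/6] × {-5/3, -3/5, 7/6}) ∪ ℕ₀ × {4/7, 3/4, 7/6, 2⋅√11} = ℕ₀ × {4/7, 3/4, 7/6, 2⋅√11}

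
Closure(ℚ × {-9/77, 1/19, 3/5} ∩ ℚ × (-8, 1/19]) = ℝ × {-9/77, 1/19}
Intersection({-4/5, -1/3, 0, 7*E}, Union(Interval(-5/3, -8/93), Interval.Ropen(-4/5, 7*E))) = {-4/5, -1/3, 0}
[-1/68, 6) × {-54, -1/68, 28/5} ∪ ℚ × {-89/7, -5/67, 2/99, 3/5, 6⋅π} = ([-1/68, 6) × {-54, -1/68, 28/5}) ∪ (ℚ × {-89/7, -5/67, 2/99, 3/5, 6⋅π})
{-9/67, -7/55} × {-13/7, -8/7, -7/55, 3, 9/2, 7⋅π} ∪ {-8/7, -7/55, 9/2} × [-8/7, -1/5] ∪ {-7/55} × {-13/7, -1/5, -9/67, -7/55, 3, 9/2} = ({-7/55} × {-13/7, -1/5, -9/67, -7/55, 3, 9/2}) ∪ ({-8/7, -7/55, 9/2} × [-8/7, -1/5]) ∪ ({-9/67, -7/55} × {-13/7, -8/7, -7/55, 3, 9/2, 7⋅π})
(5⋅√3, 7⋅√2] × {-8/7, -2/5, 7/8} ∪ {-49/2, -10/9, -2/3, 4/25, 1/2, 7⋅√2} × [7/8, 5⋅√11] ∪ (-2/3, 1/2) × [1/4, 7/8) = ((-2/3, 1/2) × [1/4, 7/8)) ∪ ((5⋅√3, 7⋅√2] × {-8/7, -2/5, 7/8}) ∪ ({-49/2, -10/9, -2/3, 4/25, 1/2, 7⋅√2} × [7/8, 5⋅√11])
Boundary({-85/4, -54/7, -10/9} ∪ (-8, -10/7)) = {-85/4, -8, -10/7, -10/9}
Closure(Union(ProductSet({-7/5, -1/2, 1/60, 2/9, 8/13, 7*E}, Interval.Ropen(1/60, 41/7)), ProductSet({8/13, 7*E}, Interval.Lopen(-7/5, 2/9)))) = Union(ProductSet({8/13, 7*E}, Interval(-7/5, 2/9)), ProductSet({-7/5, -1/2, 1/60, 2/9, 8/13, 7*E}, Interval(1/60, 41/7)))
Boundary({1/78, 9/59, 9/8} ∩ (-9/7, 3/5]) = {1/78, 9/59}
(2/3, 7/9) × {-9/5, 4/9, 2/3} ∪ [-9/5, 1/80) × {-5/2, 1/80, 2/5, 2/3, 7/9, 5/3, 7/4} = ((2/3, 7/9) × {-9/5, 4/9, 2/3}) ∪ ([-9/5, 1/80) × {-5/2, 1/80, 2/5, 2/3, 7/9, 5/3, 7/4})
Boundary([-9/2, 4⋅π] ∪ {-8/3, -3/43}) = {-9/2, 4⋅π}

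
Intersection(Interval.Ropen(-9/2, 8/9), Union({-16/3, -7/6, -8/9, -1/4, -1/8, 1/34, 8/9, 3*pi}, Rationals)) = Intersection(Interval.Ropen(-9/2, 8/9), Rationals)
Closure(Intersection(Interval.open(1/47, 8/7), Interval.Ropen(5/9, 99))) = Interval(5/9, 8/7)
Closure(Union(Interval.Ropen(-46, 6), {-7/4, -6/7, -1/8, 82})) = Union({82}, Interval(-46, 6))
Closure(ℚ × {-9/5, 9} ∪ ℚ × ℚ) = ℝ × ℝ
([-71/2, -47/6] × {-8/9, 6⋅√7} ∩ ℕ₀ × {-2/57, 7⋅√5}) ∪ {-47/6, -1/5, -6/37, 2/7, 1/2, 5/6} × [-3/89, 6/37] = {-47/6, -1/5, -6/37, 2/7, 1/2, 5/6} × [-3/89, 6/37]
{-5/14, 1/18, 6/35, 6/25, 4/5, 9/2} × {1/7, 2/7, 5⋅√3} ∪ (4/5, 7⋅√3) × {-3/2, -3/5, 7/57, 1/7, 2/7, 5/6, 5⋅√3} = ({-5/14, 1/18, 6/35, 6/25, 4/5, 9/2} × {1/7, 2/7, 5⋅√3}) ∪ ((4/5, 7⋅√3) × {-3/2, -3/5, 7/57, 1/7, 2/7, 5/6, 5⋅√3})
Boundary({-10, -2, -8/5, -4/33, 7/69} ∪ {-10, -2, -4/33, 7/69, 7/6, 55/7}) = {-10, -2, -8/5, -4/33, 7/69, 7/6, 55/7}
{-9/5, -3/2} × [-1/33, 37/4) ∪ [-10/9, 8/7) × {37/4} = ([-10/9, 8/7) × {37/4}) ∪ ({-9/5, -3/2} × [-1/33, 37/4))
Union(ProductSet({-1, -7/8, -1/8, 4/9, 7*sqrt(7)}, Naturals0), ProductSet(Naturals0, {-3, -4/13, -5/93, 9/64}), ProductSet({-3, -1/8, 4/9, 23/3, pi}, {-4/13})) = Union(ProductSet({-3, -1/8, 4/9, 23/3, pi}, {-4/13}), ProductSet({-1, -7/8, -1/8, 4/9, 7*sqrt(7)}, Naturals0), ProductSet(Naturals0, {-3, -4/13, -5/93, 9/64}))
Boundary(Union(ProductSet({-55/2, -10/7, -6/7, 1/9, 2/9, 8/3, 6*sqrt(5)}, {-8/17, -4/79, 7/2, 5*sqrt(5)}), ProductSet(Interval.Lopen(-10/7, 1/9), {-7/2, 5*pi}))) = Union(ProductSet({-55/2, -10/7, -6/7, 1/9, 2/9, 8/3, 6*sqrt(5)}, {-8/17, -4/79, 7/2, 5*sqrt(5)}), ProductSet(Interval(-10/7, 1/9), {-7/2, 5*pi}))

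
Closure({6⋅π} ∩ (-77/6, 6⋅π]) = {6⋅π}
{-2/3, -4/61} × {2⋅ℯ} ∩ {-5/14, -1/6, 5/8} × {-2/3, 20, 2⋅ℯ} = ∅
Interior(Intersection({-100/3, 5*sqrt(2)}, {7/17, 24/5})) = EmptySet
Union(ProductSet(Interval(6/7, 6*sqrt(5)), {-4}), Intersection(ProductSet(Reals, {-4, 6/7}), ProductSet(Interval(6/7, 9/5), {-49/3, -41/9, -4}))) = ProductSet(Interval(6/7, 6*sqrt(5)), {-4})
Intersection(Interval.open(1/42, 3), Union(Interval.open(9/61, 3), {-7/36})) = Interval.open(9/61, 3)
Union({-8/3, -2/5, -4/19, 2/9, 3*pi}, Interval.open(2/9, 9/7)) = Union({-8/3, -2/5, -4/19, 3*pi}, Interval.Ropen(2/9, 9/7))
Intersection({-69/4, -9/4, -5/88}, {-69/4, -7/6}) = {-69/4}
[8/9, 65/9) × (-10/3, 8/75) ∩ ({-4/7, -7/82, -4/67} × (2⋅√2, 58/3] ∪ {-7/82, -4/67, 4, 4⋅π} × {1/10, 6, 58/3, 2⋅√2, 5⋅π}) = {4} × {1/10}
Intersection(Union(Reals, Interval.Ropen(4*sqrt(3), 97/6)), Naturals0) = Naturals0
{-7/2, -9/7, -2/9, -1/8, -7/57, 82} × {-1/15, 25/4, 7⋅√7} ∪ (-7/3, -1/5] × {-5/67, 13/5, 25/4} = ((-7/3, -1/5] × {-5/67, 13/5, 25/4}) ∪ ({-7/2, -9/7, -2/9, -1/8, -7/57, 82} × {-1/15, 25/4, 7⋅√7})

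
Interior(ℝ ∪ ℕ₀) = ℝ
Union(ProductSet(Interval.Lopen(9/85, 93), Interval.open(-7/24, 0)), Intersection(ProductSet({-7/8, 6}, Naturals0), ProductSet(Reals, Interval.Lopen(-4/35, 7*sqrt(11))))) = Union(ProductSet({-7/8, 6}, Range(0, 24, 1)), ProductSet(Interval.Lopen(9/85, 93), Interval.open(-7/24, 0)))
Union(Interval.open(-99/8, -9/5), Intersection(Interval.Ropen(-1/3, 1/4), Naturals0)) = Union(Interval.open(-99/8, -9/5), Range(0, 1, 1))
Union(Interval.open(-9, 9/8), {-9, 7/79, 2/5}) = Interval.Ropen(-9, 9/8)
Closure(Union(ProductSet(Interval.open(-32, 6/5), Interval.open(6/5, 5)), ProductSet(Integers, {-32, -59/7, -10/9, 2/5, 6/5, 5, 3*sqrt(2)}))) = Union(ProductSet({-32, 6/5}, Interval(6/5, 5)), ProductSet(Integers, {-32, -59/7, -10/9, 2/5, 6/5, 5, 3*sqrt(2)}), ProductSet(Interval(-32, 6/5), {6/5, 5}), ProductSet(Interval.open(-32, 6/5), Interval.open(6/5, 5)))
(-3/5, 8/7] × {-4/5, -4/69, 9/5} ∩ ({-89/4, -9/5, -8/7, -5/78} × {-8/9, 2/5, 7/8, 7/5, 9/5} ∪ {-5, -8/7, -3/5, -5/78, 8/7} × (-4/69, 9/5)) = {-5/78} × {9/5}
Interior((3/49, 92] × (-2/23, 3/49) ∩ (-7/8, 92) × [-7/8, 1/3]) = (3/49, 92) × (-2/23, 3/49)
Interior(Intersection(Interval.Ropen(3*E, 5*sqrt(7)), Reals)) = Interval.open(3*E, 5*sqrt(7))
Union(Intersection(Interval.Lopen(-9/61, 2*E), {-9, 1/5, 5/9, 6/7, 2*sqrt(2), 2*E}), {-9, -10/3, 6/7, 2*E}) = {-9, -10/3, 1/5, 5/9, 6/7, 2*sqrt(2), 2*E}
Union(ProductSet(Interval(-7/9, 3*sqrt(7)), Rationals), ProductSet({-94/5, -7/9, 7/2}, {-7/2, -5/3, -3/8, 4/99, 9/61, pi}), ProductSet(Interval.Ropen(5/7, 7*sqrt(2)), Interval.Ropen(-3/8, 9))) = Union(ProductSet({-94/5, -7/9, 7/2}, {-7/2, -5/3, -3/8, 4/99, 9/61, pi}), ProductSet(Interval(-7/9, 3*sqrt(7)), Rationals), ProductSet(Interval.Ropen(5/7, 7*sqrt(2)), Interval.Ropen(-3/8, 9)))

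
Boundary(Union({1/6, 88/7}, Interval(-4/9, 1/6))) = {-4/9, 1/6, 88/7}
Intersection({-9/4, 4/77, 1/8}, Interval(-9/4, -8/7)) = {-9/4}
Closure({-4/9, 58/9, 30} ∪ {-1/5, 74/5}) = {-4/9, -1/5, 58/9, 74/5, 30}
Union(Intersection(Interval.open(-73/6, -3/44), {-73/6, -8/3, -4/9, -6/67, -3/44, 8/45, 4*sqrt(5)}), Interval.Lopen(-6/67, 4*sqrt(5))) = Union({-8/3, -4/9}, Interval(-6/67, 4*sqrt(5)))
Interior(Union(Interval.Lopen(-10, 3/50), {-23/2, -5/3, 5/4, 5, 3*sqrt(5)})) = Interval.open(-10, 3/50)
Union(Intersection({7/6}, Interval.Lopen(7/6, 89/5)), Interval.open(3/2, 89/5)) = Interval.open(3/2, 89/5)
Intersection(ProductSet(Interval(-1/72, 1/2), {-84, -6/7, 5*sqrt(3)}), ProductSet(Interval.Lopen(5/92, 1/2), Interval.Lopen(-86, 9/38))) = ProductSet(Interval.Lopen(5/92, 1/2), {-84, -6/7})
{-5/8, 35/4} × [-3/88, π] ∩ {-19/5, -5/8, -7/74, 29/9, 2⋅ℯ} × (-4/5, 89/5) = {-5/8} × [-3/88, π]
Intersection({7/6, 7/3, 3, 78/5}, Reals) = {7/6, 7/3, 3, 78/5}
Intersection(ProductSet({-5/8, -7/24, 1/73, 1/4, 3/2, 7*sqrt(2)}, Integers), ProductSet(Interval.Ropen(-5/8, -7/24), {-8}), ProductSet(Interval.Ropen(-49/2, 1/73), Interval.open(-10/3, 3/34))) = EmptySet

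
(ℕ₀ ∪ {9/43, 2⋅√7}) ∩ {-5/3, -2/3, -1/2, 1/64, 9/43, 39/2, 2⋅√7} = {9/43, 2⋅√7}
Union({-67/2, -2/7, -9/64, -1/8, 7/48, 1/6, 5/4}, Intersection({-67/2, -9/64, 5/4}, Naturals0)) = {-67/2, -2/7, -9/64, -1/8, 7/48, 1/6, 5/4}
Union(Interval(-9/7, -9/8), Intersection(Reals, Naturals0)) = Union(Interval(-9/7, -9/8), Naturals0)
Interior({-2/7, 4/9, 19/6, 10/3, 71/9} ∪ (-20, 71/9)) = (-20, 71/9)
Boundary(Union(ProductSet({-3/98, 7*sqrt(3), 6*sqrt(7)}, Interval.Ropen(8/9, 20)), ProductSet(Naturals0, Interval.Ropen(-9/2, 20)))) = Union(ProductSet({-3/98, 7*sqrt(3), 6*sqrt(7)}, Interval(8/9, 20)), ProductSet(Naturals0, Interval(-9/2, 20)))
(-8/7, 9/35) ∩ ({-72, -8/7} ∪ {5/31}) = {5/31}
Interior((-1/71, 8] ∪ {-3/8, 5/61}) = (-1/71, 8)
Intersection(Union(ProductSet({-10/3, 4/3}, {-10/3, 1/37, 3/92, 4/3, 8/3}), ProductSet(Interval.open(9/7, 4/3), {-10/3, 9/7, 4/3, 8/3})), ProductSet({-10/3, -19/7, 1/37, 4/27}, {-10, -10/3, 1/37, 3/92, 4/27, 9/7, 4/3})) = ProductSet({-10/3}, {-10/3, 1/37, 3/92, 4/3})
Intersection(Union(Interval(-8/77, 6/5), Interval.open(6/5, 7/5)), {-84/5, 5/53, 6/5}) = {5/53, 6/5}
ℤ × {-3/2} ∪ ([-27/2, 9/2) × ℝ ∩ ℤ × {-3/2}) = ℤ × {-3/2}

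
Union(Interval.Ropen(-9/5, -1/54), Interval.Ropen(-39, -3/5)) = Interval.Ropen(-39, -1/54)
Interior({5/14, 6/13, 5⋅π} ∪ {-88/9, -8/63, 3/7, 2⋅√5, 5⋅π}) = ∅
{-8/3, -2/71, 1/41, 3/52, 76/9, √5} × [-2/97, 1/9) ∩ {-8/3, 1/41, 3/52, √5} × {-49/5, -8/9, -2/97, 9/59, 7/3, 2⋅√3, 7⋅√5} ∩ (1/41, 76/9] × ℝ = {3/52, √5} × {-2/97}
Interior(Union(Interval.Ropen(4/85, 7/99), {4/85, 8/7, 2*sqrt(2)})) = Interval.open(4/85, 7/99)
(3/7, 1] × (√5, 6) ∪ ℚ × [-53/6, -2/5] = (ℚ × [-53/6, -2/5]) ∪ ((3/7, 1] × (√5, 6))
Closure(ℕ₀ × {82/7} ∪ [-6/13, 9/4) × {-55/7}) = (ℕ₀ × {82/7}) ∪ ([-6/13, 9/4] × {-55/7})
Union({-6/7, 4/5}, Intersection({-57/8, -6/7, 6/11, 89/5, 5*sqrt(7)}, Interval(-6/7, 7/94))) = {-6/7, 4/5}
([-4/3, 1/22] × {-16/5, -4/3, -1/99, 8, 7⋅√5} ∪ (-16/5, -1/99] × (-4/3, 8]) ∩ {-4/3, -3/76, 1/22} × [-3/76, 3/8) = ({-4/3, -3/76, 1/22} × {-1/99}) ∪ ({-4/3, -3/76} × [-3/76, 3/8))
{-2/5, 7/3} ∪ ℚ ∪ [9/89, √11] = ℚ ∪ [9/89, √11]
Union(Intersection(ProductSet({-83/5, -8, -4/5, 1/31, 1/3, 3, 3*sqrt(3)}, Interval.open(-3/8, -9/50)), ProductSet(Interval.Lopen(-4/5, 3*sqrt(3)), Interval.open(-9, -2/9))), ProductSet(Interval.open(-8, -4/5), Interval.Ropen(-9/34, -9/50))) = Union(ProductSet({1/31, 1/3, 3, 3*sqrt(3)}, Interval.open(-3/8, -2/9)), ProductSet(Interval.open(-8, -4/5), Interval.Ropen(-9/34, -9/50)))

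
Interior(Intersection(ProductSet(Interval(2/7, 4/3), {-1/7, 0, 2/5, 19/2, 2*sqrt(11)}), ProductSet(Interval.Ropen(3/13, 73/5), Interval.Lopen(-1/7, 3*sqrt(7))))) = EmptySet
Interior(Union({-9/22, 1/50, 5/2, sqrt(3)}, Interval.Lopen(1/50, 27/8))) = Interval.open(1/50, 27/8)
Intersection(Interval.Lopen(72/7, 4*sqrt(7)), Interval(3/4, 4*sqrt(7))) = Interval.Lopen(72/7, 4*sqrt(7))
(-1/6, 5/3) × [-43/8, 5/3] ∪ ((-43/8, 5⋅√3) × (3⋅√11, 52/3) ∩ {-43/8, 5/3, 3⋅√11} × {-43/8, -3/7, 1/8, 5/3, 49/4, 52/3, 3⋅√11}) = ({5/3} × {49/4}) ∪ ((-1/6, 5/3) × [-43/8, 5/3])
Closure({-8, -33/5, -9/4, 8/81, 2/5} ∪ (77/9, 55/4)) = {-8, -33/5, -9/4, 8/81, 2/5} ∪ [77/9, 55/4]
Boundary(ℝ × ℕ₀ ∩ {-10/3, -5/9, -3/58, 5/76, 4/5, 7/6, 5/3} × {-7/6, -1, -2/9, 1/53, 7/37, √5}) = ∅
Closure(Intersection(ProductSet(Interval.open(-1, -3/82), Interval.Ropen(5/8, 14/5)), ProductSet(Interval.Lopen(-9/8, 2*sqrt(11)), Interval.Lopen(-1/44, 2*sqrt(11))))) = Union(ProductSet({-1, -3/82}, Interval(5/8, 14/5)), ProductSet(Interval(-1, -3/82), {5/8, 14/5}), ProductSet(Interval.open(-1, -3/82), Interval.Ropen(5/8, 14/5)))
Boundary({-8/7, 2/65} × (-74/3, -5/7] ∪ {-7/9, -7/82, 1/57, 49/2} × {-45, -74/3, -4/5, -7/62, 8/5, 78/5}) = ({-8/7, 2/65} × [-74/3, -5/7]) ∪ ({-7/9, -7/82, 1/57, 49/2} × {-45, -74/3, -4/5, -7/62, 8/5, 78/5})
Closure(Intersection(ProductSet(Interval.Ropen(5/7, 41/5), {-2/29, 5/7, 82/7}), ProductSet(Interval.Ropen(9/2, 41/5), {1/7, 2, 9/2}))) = EmptySet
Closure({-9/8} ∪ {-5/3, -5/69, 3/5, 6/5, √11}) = {-5/3, -9/8, -5/69, 3/5, 6/5, √11}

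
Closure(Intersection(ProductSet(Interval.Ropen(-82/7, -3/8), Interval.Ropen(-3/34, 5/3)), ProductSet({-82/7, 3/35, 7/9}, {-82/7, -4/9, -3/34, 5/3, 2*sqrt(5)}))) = ProductSet({-82/7}, {-3/34})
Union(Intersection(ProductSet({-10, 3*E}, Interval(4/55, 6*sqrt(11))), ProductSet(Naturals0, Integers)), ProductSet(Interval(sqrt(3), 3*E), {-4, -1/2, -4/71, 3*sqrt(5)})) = ProductSet(Interval(sqrt(3), 3*E), {-4, -1/2, -4/71, 3*sqrt(5)})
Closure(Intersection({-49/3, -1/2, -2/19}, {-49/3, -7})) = {-49/3}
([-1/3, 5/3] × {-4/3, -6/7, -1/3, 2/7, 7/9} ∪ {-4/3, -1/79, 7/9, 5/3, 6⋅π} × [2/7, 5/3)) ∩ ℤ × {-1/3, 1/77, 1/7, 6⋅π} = {0, 1} × {-1/3}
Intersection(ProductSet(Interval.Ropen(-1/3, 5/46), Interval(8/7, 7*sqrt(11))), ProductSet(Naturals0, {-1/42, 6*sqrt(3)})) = ProductSet(Range(0, 1, 1), {6*sqrt(3)})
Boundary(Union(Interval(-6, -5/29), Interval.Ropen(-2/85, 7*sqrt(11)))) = {-6, -5/29, -2/85, 7*sqrt(11)}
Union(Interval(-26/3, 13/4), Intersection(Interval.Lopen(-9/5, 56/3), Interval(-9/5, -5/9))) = Interval(-26/3, 13/4)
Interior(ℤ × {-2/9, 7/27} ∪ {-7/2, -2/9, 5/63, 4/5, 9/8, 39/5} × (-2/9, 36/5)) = ∅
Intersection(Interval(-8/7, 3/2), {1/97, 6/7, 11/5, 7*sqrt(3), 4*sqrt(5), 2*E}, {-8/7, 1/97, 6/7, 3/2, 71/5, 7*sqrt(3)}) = {1/97, 6/7}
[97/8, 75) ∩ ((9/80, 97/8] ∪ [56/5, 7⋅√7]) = [97/8, 7⋅√7]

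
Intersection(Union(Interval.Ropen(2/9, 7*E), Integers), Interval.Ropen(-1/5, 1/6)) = Range(0, 1, 1)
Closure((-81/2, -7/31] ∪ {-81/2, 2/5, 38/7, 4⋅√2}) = [-81/2, -7/31] ∪ {2/5, 38/7, 4⋅√2}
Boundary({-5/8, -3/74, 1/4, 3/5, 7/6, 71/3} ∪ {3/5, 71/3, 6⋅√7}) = {-5/8, -3/74, 1/4, 3/5, 7/6, 71/3, 6⋅√7}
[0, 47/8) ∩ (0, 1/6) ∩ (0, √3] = (0, 1/6)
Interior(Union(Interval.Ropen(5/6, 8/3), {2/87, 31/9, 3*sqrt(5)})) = Interval.open(5/6, 8/3)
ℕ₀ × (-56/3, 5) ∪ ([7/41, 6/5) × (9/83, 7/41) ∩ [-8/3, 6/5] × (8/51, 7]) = (ℕ₀ × (-56/3, 5)) ∪ ([7/41, 6/5) × (8/51, 7/41))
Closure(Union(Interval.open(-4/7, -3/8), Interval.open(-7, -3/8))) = Interval(-7, -3/8)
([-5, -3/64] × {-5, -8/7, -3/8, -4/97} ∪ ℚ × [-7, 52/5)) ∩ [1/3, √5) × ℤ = (ℚ ∩ [1/3, √5)) × {-7, -6, …, 10}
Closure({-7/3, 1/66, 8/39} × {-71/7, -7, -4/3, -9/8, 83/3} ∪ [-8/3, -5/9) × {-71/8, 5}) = ([-8/3, -5/9] × {-71/8, 5}) ∪ ({-7/3, 1/66, 8/39} × {-71/7, -7, -4/3, -9/8, 83/3})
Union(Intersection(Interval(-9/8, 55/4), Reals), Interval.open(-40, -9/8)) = Interval.Lopen(-40, 55/4)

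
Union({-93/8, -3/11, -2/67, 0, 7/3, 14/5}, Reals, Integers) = Reals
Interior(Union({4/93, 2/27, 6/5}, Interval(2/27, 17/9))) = Interval.open(2/27, 17/9)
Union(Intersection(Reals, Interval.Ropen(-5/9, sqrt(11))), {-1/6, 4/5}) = Interval.Ropen(-5/9, sqrt(11))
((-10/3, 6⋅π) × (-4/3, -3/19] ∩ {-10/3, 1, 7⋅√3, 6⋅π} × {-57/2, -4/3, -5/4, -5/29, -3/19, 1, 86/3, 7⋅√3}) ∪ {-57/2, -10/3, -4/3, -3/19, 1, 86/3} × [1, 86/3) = ({1, 7⋅√3} × {-5/4, -5/29, -3/19}) ∪ ({-57/2, -10/3, -4/3, -3/19, 1, 86/3} × [1, 86/3))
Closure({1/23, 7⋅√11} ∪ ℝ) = ℝ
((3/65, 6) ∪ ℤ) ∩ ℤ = ℤ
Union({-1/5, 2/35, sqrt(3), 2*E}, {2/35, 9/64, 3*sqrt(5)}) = {-1/5, 2/35, 9/64, sqrt(3), 3*sqrt(5), 2*E}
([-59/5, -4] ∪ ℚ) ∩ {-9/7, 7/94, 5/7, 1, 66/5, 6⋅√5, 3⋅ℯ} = {-9/7, 7/94, 5/7, 1, 66/5}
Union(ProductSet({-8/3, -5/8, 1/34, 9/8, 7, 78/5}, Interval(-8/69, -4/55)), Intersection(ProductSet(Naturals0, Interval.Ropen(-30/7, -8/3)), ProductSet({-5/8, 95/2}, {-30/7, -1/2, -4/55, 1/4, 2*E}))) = ProductSet({-8/3, -5/8, 1/34, 9/8, 7, 78/5}, Interval(-8/69, -4/55))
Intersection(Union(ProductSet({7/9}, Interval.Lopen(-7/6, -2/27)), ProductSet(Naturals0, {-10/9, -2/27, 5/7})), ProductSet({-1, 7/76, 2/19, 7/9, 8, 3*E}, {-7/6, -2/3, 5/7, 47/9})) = Union(ProductSet({7/9}, {-2/3}), ProductSet({8}, {5/7}))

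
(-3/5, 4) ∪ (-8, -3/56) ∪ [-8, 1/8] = [-8, 4)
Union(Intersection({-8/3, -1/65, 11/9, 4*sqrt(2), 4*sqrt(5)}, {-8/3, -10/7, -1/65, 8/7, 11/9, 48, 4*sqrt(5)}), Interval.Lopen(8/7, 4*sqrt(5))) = Union({-8/3, -1/65}, Interval.Lopen(8/7, 4*sqrt(5)))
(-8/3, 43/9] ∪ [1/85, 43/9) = (-8/3, 43/9]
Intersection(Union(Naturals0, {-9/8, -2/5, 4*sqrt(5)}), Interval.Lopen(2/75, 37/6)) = Range(1, 7, 1)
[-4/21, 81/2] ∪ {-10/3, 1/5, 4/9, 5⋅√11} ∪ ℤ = ℤ ∪ {-10/3} ∪ [-4/21, 81/2]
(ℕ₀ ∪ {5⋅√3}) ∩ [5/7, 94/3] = {1, 2, …, 31} ∪ {5⋅√3}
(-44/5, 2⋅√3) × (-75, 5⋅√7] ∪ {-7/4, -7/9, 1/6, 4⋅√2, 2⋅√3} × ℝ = ({-7/4, -7/9, 1/6, 4⋅√2, 2⋅√3} × ℝ) ∪ ((-44/5, 2⋅√3) × (-75, 5⋅√7])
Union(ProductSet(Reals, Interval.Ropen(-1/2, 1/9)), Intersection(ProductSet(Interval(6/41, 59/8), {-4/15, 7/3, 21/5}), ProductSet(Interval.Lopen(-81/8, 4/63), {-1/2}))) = ProductSet(Reals, Interval.Ropen(-1/2, 1/9))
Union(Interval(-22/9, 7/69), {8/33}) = Union({8/33}, Interval(-22/9, 7/69))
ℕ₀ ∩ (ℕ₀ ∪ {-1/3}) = ℕ₀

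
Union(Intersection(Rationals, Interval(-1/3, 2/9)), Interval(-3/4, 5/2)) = Union(Intersection(Interval(-1/3, 2/9), Rationals), Interval(-3/4, 5/2))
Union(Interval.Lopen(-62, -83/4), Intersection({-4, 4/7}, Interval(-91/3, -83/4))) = Interval.Lopen(-62, -83/4)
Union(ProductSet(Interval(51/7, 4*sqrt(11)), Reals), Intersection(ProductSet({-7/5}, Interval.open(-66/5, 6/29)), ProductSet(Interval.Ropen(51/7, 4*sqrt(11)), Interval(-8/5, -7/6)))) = ProductSet(Interval(51/7, 4*sqrt(11)), Reals)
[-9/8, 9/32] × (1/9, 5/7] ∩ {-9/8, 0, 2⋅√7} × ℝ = {-9/8, 0} × (1/9, 5/7]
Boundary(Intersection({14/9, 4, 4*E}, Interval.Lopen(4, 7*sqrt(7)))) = {4*E}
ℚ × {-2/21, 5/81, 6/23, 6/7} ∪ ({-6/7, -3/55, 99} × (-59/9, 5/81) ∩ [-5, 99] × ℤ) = (ℚ × {-2/21, 5/81, 6/23, 6/7}) ∪ ({-6/7, -3/55, 99} × {-6, -5, …, 0})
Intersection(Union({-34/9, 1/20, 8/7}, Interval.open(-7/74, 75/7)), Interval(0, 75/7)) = Interval.Ropen(0, 75/7)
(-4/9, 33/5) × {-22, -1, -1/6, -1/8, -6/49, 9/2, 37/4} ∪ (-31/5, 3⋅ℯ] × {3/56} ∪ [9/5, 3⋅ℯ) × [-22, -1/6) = ((-31/5, 3⋅ℯ] × {3/56}) ∪ ([9/5, 3⋅ℯ) × [-22, -1/6)) ∪ ((-4/9, 33/5) × {-22, -1, -1/6, -1/8, -6/49, 9/2, 37/4})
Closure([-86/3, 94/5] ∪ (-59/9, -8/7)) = [-86/3, 94/5]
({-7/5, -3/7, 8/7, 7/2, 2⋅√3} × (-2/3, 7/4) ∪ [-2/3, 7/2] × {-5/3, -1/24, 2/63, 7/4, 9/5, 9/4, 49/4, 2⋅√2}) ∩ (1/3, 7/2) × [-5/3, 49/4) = ({8/7, 2⋅√3} × (-2/3, 7/4)) ∪ ((1/3, 7/2) × {-5/3, -1/24, 2/63, 7/4, 9/5, 9/4, 2⋅√2})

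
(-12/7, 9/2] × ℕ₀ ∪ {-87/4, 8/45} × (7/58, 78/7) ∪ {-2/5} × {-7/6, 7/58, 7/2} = ({-2/5} × {-7/6, 7/58, 7/2}) ∪ ((-12/7, 9/2] × ℕ₀) ∪ ({-87/4, 8/45} × (7/58, 78/7))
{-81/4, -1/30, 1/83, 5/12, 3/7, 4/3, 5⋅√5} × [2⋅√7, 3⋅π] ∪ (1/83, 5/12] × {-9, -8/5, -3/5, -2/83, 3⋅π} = ((1/83, 5/12] × {-9, -8/5, -3/5, -2/83, 3⋅π}) ∪ ({-81/4, -1/30, 1/83, 5/12, 3/7, 4/3, 5⋅√5} × [2⋅√7, 3⋅π])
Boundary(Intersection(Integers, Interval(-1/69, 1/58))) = Range(0, 1, 1)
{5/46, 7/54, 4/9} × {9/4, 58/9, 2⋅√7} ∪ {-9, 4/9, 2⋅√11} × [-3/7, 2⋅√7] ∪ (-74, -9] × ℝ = ((-74, -9] × ℝ) ∪ ({5/46, 7/54, 4/9} × {9/4, 58/9, 2⋅√7}) ∪ ({-9, 4/9, 2⋅√11} × [-3/7, 2⋅√7])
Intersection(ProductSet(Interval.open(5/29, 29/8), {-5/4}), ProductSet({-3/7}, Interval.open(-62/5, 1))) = EmptySet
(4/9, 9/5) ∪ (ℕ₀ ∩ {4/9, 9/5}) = (4/9, 9/5)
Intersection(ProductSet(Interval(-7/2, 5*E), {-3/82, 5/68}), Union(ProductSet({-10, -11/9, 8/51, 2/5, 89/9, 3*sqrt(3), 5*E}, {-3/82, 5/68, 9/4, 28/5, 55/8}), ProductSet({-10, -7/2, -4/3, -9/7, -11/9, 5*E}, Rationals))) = ProductSet({-7/2, -4/3, -9/7, -11/9, 8/51, 2/5, 89/9, 3*sqrt(3), 5*E}, {-3/82, 5/68})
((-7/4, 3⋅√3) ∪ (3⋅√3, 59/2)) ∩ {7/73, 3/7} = {7/73, 3/7}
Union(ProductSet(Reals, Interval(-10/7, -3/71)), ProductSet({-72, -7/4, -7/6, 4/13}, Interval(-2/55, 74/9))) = Union(ProductSet({-72, -7/4, -7/6, 4/13}, Interval(-2/55, 74/9)), ProductSet(Reals, Interval(-10/7, -3/71)))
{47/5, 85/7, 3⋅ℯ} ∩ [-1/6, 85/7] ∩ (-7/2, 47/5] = {47/5, 3⋅ℯ}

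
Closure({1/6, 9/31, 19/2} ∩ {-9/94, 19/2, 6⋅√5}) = {19/2}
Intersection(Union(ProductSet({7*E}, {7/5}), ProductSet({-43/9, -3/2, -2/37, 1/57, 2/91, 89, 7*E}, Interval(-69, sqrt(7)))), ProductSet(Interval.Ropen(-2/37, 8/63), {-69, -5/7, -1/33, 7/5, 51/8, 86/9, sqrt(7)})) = ProductSet({-2/37, 1/57, 2/91}, {-69, -5/7, -1/33, 7/5, sqrt(7)})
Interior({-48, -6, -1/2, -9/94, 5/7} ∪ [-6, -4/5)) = (-6, -4/5)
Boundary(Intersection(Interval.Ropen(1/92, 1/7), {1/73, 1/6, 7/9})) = {1/73}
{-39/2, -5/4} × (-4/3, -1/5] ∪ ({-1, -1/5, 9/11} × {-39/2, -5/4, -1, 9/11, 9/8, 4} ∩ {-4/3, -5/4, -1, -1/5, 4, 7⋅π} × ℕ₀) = ({-1, -1/5} × {4}) ∪ ({-39/2, -5/4} × (-4/3, -1/5])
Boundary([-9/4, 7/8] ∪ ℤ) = {-9/4, 7/8} ∪ (ℤ \ (-9/4, 7/8))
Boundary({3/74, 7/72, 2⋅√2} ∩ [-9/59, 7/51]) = {3/74, 7/72}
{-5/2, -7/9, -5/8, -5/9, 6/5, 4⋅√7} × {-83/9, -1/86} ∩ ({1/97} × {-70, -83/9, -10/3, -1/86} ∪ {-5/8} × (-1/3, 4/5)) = {-5/8} × {-1/86}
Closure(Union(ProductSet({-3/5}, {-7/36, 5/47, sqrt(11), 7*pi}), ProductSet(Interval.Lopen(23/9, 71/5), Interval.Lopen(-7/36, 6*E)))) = Union(ProductSet({-3/5}, {-7/36, 5/47, sqrt(11), 7*pi}), ProductSet({23/9, 71/5}, Interval(-7/36, 6*E)), ProductSet(Interval(23/9, 71/5), {-7/36, 6*E}), ProductSet(Interval.Lopen(23/9, 71/5), Interval.Lopen(-7/36, 6*E)))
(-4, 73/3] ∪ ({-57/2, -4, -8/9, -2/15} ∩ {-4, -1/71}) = [-4, 73/3]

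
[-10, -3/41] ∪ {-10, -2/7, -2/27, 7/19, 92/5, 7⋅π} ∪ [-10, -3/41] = [-10, -3/41] ∪ {7/19, 92/5, 7⋅π}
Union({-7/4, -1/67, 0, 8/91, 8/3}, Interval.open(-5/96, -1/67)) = Union({-7/4, 0, 8/91, 8/3}, Interval.Lopen(-5/96, -1/67))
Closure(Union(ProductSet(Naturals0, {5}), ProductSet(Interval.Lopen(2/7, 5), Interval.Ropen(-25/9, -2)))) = Union(ProductSet({2/7, 5}, Interval(-25/9, -2)), ProductSet(Interval(2/7, 5), {-25/9, -2}), ProductSet(Interval.Lopen(2/7, 5), Interval.Ropen(-25/9, -2)), ProductSet(Naturals0, {5}))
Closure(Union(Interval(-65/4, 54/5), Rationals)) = Union(Interval(-oo, oo), Rationals)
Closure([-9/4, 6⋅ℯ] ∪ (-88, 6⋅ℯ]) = [-88, 6⋅ℯ]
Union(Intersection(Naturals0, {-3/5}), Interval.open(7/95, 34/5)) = Interval.open(7/95, 34/5)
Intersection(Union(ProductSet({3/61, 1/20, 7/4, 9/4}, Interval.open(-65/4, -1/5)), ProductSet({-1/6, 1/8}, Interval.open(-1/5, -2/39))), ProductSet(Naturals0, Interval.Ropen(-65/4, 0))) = EmptySet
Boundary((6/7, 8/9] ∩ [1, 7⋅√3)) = ∅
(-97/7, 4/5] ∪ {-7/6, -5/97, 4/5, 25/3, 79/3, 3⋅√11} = (-97/7, 4/5] ∪ {25/3, 79/3, 3⋅√11}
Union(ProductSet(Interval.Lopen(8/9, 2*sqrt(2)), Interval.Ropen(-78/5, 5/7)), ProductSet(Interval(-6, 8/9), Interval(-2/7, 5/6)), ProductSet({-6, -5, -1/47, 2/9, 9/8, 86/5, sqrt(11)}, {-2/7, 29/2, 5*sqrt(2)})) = Union(ProductSet({-6, -5, -1/47, 2/9, 9/8, 86/5, sqrt(11)}, {-2/7, 29/2, 5*sqrt(2)}), ProductSet(Interval(-6, 8/9), Interval(-2/7, 5/6)), ProductSet(Interval.Lopen(8/9, 2*sqrt(2)), Interval.Ropen(-78/5, 5/7)))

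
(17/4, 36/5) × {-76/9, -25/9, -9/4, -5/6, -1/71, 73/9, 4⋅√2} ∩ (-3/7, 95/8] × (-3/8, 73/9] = (17/4, 36/5) × {-1/71, 73/9, 4⋅√2}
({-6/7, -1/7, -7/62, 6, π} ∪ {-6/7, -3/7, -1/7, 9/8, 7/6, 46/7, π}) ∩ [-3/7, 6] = {-3/7, -1/7, -7/62, 9/8, 7/6, 6, π}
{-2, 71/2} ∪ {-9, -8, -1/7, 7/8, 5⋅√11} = {-9, -8, -2, -1/7, 7/8, 71/2, 5⋅√11}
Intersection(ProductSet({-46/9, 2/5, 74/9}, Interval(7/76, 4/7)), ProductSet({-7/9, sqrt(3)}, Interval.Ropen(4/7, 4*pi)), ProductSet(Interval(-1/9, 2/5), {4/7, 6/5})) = EmptySet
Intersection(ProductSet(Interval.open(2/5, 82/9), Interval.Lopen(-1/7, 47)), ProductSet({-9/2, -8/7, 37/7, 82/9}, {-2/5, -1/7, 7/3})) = ProductSet({37/7}, {7/3})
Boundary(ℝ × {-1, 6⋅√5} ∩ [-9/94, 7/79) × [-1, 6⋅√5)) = [-9/94, 7/79] × {-1}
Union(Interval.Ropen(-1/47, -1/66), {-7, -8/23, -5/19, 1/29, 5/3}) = Union({-7, -8/23, -5/19, 1/29, 5/3}, Interval.Ropen(-1/47, -1/66))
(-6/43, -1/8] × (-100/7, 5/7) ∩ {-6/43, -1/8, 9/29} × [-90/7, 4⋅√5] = {-1/8} × [-90/7, 5/7)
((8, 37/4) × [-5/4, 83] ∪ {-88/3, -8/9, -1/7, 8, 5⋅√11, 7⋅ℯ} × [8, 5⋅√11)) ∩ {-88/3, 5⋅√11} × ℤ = {-88/3, 5⋅√11} × {8, 9, …, 16}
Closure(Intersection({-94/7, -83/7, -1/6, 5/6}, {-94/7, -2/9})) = {-94/7}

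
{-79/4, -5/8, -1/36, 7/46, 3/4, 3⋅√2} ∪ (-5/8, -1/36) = {-79/4, 7/46, 3/4, 3⋅√2} ∪ [-5/8, -1/36]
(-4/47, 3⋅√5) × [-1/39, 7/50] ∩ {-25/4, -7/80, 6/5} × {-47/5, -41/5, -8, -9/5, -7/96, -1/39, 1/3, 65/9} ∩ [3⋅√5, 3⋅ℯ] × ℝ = ∅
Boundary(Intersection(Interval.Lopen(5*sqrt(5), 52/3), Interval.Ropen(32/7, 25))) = {52/3, 5*sqrt(5)}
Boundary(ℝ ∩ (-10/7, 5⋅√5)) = {-10/7, 5⋅√5}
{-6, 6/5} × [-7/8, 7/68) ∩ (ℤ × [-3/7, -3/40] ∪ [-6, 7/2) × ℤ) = ({-6} × [-3/7, -3/40]) ∪ ({-6, 6/5} × {0})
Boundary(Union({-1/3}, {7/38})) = {-1/3, 7/38}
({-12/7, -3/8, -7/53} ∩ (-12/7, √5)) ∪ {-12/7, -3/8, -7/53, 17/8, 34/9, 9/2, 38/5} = {-12/7, -3/8, -7/53, 17/8, 34/9, 9/2, 38/5}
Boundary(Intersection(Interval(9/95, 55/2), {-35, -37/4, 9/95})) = {9/95}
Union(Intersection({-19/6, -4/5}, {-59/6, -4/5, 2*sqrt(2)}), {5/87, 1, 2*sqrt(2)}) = {-4/5, 5/87, 1, 2*sqrt(2)}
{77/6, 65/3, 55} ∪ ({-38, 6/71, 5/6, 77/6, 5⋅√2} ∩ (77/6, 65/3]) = {77/6, 65/3, 55}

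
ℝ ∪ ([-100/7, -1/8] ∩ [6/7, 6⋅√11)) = ℝ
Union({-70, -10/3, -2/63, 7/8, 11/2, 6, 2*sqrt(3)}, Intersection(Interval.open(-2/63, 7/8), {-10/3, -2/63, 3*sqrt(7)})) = {-70, -10/3, -2/63, 7/8, 11/2, 6, 2*sqrt(3)}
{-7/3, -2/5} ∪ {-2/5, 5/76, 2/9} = {-7/3, -2/5, 5/76, 2/9}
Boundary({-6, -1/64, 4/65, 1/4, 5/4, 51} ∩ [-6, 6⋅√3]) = {-6, -1/64, 4/65, 1/4, 5/4}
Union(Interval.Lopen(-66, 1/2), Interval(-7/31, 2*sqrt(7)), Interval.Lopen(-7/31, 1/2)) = Interval.Lopen(-66, 2*sqrt(7))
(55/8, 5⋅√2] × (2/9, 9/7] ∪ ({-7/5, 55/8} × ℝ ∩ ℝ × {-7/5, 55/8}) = ({-7/5, 55/8} × {-7/5, 55/8}) ∪ ((55/8, 5⋅√2] × (2/9, 9/7])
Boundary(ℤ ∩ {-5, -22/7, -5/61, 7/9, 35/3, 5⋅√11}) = {-5}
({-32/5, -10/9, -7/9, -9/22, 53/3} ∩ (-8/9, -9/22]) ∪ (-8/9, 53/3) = (-8/9, 53/3)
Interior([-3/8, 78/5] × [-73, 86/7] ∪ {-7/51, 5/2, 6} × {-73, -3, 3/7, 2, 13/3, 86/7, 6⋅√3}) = (-3/8, 78/5) × (-73, 86/7)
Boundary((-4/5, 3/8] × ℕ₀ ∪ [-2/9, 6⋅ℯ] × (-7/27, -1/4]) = ([-4/5, -2/9] × ℕ₀) ∪ ({-2/9, 6⋅ℯ} × [-7/27, -1/4]) ∪ ([-2/9, 6⋅ℯ] × {-7/27, -1/4}) ∪ ([-4/5, 3/8] × (ℕ₀ \ (-7/27, -1/4)))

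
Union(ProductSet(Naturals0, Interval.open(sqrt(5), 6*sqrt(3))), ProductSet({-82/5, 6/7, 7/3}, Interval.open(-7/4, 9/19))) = Union(ProductSet({-82/5, 6/7, 7/3}, Interval.open(-7/4, 9/19)), ProductSet(Naturals0, Interval.open(sqrt(5), 6*sqrt(3))))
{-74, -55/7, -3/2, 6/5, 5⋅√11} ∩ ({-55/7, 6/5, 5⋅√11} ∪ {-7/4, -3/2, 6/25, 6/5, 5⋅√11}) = {-55/7, -3/2, 6/5, 5⋅√11}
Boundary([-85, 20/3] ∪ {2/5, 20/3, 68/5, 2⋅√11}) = {-85, 20/3, 68/5}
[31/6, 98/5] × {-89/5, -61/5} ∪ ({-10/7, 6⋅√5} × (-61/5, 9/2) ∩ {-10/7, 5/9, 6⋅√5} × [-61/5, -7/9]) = ([31/6, 98/5] × {-89/5, -61/5}) ∪ ({-10/7, 6⋅√5} × (-61/5, -7/9])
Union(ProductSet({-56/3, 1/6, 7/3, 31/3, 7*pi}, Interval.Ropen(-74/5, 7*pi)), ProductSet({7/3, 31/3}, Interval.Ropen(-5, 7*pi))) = ProductSet({-56/3, 1/6, 7/3, 31/3, 7*pi}, Interval.Ropen(-74/5, 7*pi))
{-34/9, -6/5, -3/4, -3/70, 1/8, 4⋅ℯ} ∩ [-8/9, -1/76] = {-3/4, -3/70}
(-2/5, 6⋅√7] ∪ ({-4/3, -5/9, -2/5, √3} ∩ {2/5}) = (-2/5, 6⋅√7]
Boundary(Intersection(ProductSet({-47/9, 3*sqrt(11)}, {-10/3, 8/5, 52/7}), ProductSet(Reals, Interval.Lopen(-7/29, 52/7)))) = ProductSet({-47/9, 3*sqrt(11)}, {8/5, 52/7})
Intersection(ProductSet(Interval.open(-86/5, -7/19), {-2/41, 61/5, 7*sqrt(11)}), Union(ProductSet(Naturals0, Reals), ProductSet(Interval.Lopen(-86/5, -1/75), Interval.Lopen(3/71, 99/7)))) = ProductSet(Interval.open(-86/5, -7/19), {61/5})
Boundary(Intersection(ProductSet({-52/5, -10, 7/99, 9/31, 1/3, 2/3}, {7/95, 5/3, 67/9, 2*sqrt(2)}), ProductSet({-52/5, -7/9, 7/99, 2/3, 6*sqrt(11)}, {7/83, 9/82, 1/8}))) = EmptySet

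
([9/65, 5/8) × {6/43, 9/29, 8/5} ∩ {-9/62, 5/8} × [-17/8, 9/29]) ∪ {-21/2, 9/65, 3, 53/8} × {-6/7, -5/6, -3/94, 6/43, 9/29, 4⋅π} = {-21/2, 9/65, 3, 53/8} × {-6/7, -5/6, -3/94, 6/43, 9/29, 4⋅π}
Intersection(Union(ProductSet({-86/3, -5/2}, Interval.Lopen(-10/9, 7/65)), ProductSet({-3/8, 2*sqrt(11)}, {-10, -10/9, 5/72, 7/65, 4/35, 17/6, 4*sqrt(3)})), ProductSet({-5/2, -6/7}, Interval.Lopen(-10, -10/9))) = EmptySet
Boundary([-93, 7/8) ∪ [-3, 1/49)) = {-93, 7/8}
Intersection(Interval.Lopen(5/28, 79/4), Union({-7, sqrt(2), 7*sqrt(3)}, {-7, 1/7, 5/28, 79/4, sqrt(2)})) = {79/4, sqrt(2), 7*sqrt(3)}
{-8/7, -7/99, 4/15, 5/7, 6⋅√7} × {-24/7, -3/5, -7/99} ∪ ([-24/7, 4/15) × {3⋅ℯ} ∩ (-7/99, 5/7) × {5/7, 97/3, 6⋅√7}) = {-8/7, -7/99, 4/15, 5/7, 6⋅√7} × {-24/7, -3/5, -7/99}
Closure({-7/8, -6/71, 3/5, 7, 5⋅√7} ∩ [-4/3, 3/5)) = {-7/8, -6/71}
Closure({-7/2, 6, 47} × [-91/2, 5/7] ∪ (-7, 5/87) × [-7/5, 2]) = ({-7/2, 6, 47} × [-91/2, 5/7]) ∪ ([-7, 5/87] × [-7/5, 2])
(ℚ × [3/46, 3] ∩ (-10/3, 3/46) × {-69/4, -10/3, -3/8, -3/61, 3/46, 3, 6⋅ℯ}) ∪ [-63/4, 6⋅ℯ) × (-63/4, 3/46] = ((ℚ ∩ (-10/3, 3/46)) × {3/46, 3}) ∪ ([-63/4, 6⋅ℯ) × (-63/4, 3/46])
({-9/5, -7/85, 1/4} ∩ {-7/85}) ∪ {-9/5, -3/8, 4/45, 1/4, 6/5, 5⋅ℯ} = {-9/5, -3/8, -7/85, 4/45, 1/4, 6/5, 5⋅ℯ}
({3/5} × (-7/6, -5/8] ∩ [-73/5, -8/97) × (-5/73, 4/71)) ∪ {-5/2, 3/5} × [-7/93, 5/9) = {-5/2, 3/5} × [-7/93, 5/9)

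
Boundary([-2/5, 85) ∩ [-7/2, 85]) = {-2/5, 85}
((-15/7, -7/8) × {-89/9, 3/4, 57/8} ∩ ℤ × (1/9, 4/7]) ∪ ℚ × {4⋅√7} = ℚ × {4⋅√7}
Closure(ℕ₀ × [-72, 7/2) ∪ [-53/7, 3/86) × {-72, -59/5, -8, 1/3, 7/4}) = (ℕ₀ × [-72, 7/2]) ∪ ([-53/7, 3/86] × {-72, -59/5, -8, 1/3, 7/4})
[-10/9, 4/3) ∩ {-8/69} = {-8/69}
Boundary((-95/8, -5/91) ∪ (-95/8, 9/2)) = {-95/8, 9/2}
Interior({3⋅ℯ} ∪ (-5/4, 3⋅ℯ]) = (-5/4, 3⋅ℯ)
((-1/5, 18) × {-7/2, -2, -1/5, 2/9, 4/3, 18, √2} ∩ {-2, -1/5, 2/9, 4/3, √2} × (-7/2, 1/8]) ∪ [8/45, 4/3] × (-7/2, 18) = ({2/9, 4/3, √2} × {-2, -1/5}) ∪ ([8/45, 4/3] × (-7/2, 18))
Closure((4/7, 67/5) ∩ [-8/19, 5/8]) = [4/7, 5/8]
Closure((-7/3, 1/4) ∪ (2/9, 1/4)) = [-7/3, 1/4]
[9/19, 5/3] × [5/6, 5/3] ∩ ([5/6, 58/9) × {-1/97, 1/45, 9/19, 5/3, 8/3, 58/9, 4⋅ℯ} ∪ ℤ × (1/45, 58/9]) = ([5/6, 5/3] × {5/3}) ∪ ({1} × [5/6, 5/3])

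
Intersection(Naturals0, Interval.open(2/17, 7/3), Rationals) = Range(1, 3, 1)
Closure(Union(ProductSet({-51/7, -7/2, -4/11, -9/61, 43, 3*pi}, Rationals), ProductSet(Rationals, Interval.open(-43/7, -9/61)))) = Union(ProductSet({-51/7, -7/2, -4/11, -9/61, 43, 3*pi}, Reals), ProductSet(Reals, Interval(-43/7, -9/61)))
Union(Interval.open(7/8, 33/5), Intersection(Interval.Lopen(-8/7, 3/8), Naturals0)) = Union(Interval.open(7/8, 33/5), Range(0, 1, 1))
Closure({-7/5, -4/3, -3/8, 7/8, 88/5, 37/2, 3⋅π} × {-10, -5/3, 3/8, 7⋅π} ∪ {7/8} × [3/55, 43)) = ({7/8} × [3/55, 43]) ∪ ({-7/5, -4/3, -3/8, 7/8, 88/5, 37/2, 3⋅π} × {-10, -5/3, 3/8, 7⋅π})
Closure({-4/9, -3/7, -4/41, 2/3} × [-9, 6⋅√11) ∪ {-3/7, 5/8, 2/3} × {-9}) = ({-3/7, 5/8, 2/3} × {-9}) ∪ ({-4/9, -3/7, -4/41, 2/3} × [-9, 6⋅√11])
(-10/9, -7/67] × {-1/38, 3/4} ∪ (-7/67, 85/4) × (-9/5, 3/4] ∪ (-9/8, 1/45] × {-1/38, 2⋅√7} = ((-10/9, -7/67] × {-1/38, 3/4}) ∪ ((-7/67, 85/4) × (-9/5, 3/4]) ∪ ((-9/8, 1/45] × {-1/38, 2⋅√7})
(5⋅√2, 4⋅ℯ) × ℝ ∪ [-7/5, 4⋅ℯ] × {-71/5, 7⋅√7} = ((5⋅√2, 4⋅ℯ) × ℝ) ∪ ([-7/5, 4⋅ℯ] × {-71/5, 7⋅√7})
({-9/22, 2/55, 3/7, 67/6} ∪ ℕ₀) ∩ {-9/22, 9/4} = {-9/22}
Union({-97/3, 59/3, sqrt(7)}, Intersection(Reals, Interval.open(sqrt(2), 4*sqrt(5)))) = Union({-97/3, 59/3}, Interval.open(sqrt(2), 4*sqrt(5)))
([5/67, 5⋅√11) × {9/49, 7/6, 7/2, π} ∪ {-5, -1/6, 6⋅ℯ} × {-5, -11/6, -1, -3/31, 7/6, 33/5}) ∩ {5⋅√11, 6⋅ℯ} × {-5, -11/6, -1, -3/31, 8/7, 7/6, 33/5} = {6⋅ℯ} × {-5, -11/6, -1, -3/31, 7/6, 33/5}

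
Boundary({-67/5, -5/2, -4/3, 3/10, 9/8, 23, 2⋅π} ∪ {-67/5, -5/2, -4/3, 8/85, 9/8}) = {-67/5, -5/2, -4/3, 8/85, 3/10, 9/8, 23, 2⋅π}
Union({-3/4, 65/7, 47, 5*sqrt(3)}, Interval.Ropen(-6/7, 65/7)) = Union({47}, Interval(-6/7, 65/7))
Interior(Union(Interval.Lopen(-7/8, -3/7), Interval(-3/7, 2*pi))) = Interval.open(-7/8, 2*pi)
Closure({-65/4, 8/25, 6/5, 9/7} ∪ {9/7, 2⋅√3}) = {-65/4, 8/25, 6/5, 9/7, 2⋅√3}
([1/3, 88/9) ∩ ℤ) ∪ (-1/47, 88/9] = (-1/47, 88/9] ∪ {1, 2, …, 9}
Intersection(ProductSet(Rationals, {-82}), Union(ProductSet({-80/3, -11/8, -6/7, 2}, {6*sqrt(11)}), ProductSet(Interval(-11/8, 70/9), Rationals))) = ProductSet(Intersection(Interval(-11/8, 70/9), Rationals), {-82})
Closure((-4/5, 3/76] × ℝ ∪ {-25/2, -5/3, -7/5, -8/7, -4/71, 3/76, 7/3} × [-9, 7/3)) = ([-4/5, 3/76] × ℝ) ∪ ({-25/2, -5/3, -7/5, -8/7, 3/76, 7/3} × [-9, 7/3]) ∪ ({-25/2, -5/3, -7/5, -8/7, -4/71, 3/76, 7/3} × [-9, 7/3))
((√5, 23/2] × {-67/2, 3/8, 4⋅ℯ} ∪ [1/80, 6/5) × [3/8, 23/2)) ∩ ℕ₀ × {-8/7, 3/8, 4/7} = ({3, 4, …, 11} × {3/8}) ∪ ({1} × {3/8, 4/7})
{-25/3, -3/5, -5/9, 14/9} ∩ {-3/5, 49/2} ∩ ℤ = ∅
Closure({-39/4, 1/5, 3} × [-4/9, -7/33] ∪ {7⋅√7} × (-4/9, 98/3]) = ({-39/4, 1/5, 3} × [-4/9, -7/33]) ∪ ({7⋅√7} × [-4/9, 98/3])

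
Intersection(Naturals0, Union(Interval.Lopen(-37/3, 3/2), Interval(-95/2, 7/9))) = Range(0, 2, 1)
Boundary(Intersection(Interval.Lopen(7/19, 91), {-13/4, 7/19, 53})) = {53}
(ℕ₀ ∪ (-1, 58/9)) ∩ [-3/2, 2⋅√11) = (-1, 58/9) ∪ {0, 1, …, 6}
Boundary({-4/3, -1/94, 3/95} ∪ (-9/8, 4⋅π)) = {-4/3, -9/8, 4⋅π}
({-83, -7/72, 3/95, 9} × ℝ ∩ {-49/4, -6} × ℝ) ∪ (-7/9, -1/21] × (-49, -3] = (-7/9, -1/21] × (-49, -3]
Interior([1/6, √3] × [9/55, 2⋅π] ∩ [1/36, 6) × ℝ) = (1/6, √3) × (9/55, 2⋅π)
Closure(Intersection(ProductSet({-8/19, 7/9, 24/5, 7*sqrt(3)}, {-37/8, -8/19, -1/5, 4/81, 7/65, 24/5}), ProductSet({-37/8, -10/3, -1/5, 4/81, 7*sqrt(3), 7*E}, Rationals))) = ProductSet({7*sqrt(3)}, {-37/8, -8/19, -1/5, 4/81, 7/65, 24/5})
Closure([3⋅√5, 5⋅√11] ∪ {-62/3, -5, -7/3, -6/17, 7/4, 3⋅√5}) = {-62/3, -5, -7/3, -6/17, 7/4} ∪ [3⋅√5, 5⋅√11]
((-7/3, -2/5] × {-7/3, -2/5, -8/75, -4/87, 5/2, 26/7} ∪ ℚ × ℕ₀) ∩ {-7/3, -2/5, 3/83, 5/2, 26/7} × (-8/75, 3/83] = ({-2/5} × {-4/87}) ∪ ({-7/3, -2/5, 3/83, 5/2, 26/7} × {0})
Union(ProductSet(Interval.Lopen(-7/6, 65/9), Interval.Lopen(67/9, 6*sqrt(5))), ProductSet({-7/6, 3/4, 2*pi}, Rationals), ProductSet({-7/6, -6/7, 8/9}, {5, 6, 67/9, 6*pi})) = Union(ProductSet({-7/6, -6/7, 8/9}, {5, 6, 67/9, 6*pi}), ProductSet({-7/6, 3/4, 2*pi}, Rationals), ProductSet(Interval.Lopen(-7/6, 65/9), Interval.Lopen(67/9, 6*sqrt(5))))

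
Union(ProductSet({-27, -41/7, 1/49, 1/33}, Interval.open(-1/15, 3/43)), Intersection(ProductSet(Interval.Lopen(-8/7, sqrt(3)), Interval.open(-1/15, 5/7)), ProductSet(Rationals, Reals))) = Union(ProductSet({-27, -41/7, 1/49, 1/33}, Interval.open(-1/15, 3/43)), ProductSet(Intersection(Interval.Lopen(-8/7, sqrt(3)), Rationals), Interval.open(-1/15, 5/7)))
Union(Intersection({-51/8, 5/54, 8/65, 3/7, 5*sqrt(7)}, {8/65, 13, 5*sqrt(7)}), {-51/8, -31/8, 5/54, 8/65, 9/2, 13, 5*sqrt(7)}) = {-51/8, -31/8, 5/54, 8/65, 9/2, 13, 5*sqrt(7)}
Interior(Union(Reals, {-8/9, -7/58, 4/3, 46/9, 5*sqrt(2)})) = Reals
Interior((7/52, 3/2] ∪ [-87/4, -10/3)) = (-87/4, -10/3) ∪ (7/52, 3/2)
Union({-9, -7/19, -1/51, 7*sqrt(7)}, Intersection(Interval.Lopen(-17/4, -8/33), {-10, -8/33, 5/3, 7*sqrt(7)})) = {-9, -7/19, -8/33, -1/51, 7*sqrt(7)}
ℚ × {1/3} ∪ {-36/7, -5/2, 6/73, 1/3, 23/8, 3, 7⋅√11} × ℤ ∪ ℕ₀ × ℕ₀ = (ℕ₀ × ℕ₀) ∪ (ℚ × {1/3}) ∪ ({-36/7, -5/2, 6/73, 1/3, 23/8, 3, 7⋅√11} × ℤ)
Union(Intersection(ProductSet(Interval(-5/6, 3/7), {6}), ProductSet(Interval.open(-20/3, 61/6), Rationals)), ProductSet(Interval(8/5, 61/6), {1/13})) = Union(ProductSet(Interval(-5/6, 3/7), {6}), ProductSet(Interval(8/5, 61/6), {1/13}))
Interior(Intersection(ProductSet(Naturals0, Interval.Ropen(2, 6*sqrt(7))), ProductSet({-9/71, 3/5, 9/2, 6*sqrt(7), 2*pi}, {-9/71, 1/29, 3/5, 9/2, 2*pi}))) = EmptySet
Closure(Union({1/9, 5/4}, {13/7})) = {1/9, 5/4, 13/7}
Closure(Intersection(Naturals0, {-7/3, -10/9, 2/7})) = EmptySet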